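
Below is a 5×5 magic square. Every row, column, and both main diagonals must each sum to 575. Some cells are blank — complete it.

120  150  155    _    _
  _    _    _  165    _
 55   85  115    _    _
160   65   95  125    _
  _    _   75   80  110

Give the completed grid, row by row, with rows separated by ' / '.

The remaining cell in row 4 is (4,5) = 575 − 445 = 130.
From column 3, 575 − (155 + 115 + 95 + 75) gives (2,3) = 135.
Main diagonal needs 575; the known cells sum to 470, so (2,2) = 105.
Using column 2: 150 + 105 + 85 + 65 + ? → (5,2) = 575 − 405 = 170.
Row 5: 170 + 75 + 80 + 110 + ? = 575, so (5,1) = 140.
Column 1 needs 575; the known cells sum to 475, so (2,1) = 100.
Using anti-diagonal: 165 + 115 + 65 + 140 + ? → (1,5) = 575 − 485 = 90.
Row 1 needs 575; the known cells sum to 515, so (1,4) = 60.
Row 2 must total 575; the given cells sum to 505, so (2,5) = 70.
Column 4 needs 575; the known cells sum to 430, so (3,4) = 145.
The remaining cell in column 5 is (3,5) = 575 − 400 = 175.

120 150 155 60 90 / 100 105 135 165 70 / 55 85 115 145 175 / 160 65 95 125 130 / 140 170 75 80 110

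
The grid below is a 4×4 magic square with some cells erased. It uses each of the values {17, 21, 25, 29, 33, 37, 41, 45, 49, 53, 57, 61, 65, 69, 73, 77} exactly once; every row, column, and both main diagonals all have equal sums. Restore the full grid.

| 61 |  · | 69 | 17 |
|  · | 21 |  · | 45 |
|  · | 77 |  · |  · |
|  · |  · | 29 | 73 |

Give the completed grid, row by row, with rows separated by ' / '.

61 41 69 17 / 65 21 57 45 / 25 77 33 53 / 37 49 29 73

The 16 entries sum to 752, so each line sums to 752/4 = 188.
The remaining cell in row 1 is (1,2) = 188 − 147 = 41.
Using column 2: 41 + 21 + 77 + ? → (4,2) = 188 − 139 = 49.
The remaining cell in column 4 is (3,4) = 188 − 135 = 53.
From main diagonal, 188 − (61 + 21 + 73) gives (3,3) = 33.
Row 3 must total 188; the given cells sum to 163, so (3,1) = 25.
The remaining cell in row 4 is (4,1) = 188 − 151 = 37.
Column 1 needs 188; the known cells sum to 123, so (2,1) = 65.
The remaining cell in column 3 is (2,3) = 188 − 131 = 57.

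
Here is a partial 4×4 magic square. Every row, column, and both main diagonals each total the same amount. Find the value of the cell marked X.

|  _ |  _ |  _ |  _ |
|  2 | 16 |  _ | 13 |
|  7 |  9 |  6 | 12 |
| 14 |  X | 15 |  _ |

Row 3 is complete and sums to 34; that is the magic constant.
From row 2, 34 − (2 + 16 + 13) gives (2,3) = 3.
The remaining cell in column 1 is (1,1) = 34 − 23 = 11.
From column 3, 34 − (3 + 6 + 15) gives (1,3) = 10.
Main diagonal must total 34; the given cells sum to 33, so (4,4) = 1.
Anti-diagonal needs 34; the known cells sum to 26, so (1,4) = 8.
Row 1: 11 + 10 + 8 + ? = 34, so (1,2) = 5.
Row 4 needs 34; the known cells sum to 30, so (4,2) = 4.

4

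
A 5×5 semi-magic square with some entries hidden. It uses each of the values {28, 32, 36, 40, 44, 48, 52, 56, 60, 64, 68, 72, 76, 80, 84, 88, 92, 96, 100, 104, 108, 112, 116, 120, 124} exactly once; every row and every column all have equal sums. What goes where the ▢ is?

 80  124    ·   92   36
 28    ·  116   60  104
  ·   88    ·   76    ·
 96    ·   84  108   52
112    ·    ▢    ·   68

The 25 entries sum to 1900, so each line sums to 1900/5 = 380.
Row 1 must total 380; the given cells sum to 332, so (1,3) = 48.
Row 2 needs 380; the known cells sum to 308, so (2,2) = 72.
From row 4, 380 − (96 + 84 + 108 + 52) gives (4,2) = 40.
Column 1 must total 380; the given cells sum to 316, so (3,1) = 64.
Column 2 needs 380; the known cells sum to 324, so (5,2) = 56.
The remaining cell in column 4 is (5,4) = 380 − 336 = 44.
Using column 5: 36 + 104 + 52 + 68 + ? → (3,5) = 380 − 260 = 120.
The remaining cell in row 3 is (3,3) = 380 − 348 = 32.
Row 5 must total 380; the given cells sum to 280, so (5,3) = 100.

100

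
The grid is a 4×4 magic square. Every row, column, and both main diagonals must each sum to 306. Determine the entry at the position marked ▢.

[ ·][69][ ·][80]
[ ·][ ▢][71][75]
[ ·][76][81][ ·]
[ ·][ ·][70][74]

78

From column 3, 306 − (71 + 81 + 70) gives (1,3) = 84.
From column 4, 306 − (80 + 75 + 74) gives (3,4) = 77.
Anti-diagonal must total 306; the given cells sum to 227, so (4,1) = 79.
From row 1, 306 − (69 + 84 + 80) gives (1,1) = 73.
Using row 3: 76 + 81 + 77 + ? → (3,1) = 306 − 234 = 72.
Using row 4: 79 + 70 + 74 + ? → (4,2) = 306 − 223 = 83.
Using column 1: 73 + 72 + 79 + ? → (2,1) = 306 − 224 = 82.
Column 2: 69 + 76 + 83 + ? = 306, so (2,2) = 78.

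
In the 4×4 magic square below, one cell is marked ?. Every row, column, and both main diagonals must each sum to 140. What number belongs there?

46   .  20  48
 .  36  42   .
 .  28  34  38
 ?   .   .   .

From row 1, 140 − (46 + 20 + 48) gives (1,2) = 26.
The remaining cell in row 3 is (3,1) = 140 − 100 = 40.
Column 2 must total 140; the given cells sum to 90, so (4,2) = 50.
Using column 3: 20 + 42 + 34 + ? → (4,3) = 140 − 96 = 44.
The remaining cell in main diagonal is (4,4) = 140 − 116 = 24.
Anti-diagonal: 48 + 42 + 28 + ? = 140, so (4,1) = 22.

22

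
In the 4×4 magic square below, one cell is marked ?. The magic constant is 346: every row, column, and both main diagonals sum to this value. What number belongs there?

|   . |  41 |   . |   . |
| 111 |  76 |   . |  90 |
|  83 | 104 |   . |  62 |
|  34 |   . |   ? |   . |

132

Row 2 must total 346; the given cells sum to 277, so (2,3) = 69.
Row 3 must total 346; the given cells sum to 249, so (3,3) = 97.
Column 1 must total 346; the given cells sum to 228, so (1,1) = 118.
Using column 2: 41 + 76 + 104 + ? → (4,2) = 346 − 221 = 125.
Main diagonal: 118 + 76 + 97 + ? = 346, so (4,4) = 55.
The remaining cell in anti-diagonal is (1,4) = 346 − 207 = 139.
Row 1 must total 346; the given cells sum to 298, so (1,3) = 48.
Using row 4: 34 + 125 + 55 + ? → (4,3) = 346 − 214 = 132.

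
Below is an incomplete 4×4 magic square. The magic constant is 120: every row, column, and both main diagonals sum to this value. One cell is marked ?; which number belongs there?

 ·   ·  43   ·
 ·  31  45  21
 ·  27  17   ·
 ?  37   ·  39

29

Using row 2: 31 + 45 + 21 + ? → (2,1) = 120 − 97 = 23.
The remaining cell in column 2 is (1,2) = 120 − 95 = 25.
From column 3, 120 − (43 + 45 + 17) gives (4,3) = 15.
From main diagonal, 120 − (31 + 17 + 39) gives (1,1) = 33.
From row 1, 120 − (33 + 25 + 43) gives (1,4) = 19.
Using row 4: 37 + 15 + 39 + ? → (4,1) = 120 − 91 = 29.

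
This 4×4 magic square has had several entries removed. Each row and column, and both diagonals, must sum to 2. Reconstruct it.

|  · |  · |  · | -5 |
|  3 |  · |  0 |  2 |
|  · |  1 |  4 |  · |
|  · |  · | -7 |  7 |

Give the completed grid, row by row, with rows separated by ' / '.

Row 2 needs 2; the known cells sum to 5, so (2,2) = -3.
From column 3, 2 − (0 + 4 + (-7)) gives (1,3) = 5.
Column 4 must total 2; the given cells sum to 4, so (3,4) = -2.
The remaining cell in main diagonal is (1,1) = 2 − 8 = -6.
The remaining cell in anti-diagonal is (4,1) = 2 − (-4) = 6.
Row 1: -6 + 5 + (-5) + ? = 2, so (1,2) = 8.
Using row 3: 1 + 4 + (-2) + ? → (3,1) = 2 − 3 = -1.
Row 4: 6 + (-7) + 7 + ? = 2, so (4,2) = -4.

-6 8 5 -5 / 3 -3 0 2 / -1 1 4 -2 / 6 -4 -7 7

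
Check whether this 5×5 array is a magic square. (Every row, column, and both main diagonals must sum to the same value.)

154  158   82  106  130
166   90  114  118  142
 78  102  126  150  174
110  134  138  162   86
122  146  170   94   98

Yes

Row 1: 154 + 158 + 82 + 106 + 130 = 630.
Row 2: 166 + 90 + 114 + 118 + 142 = 630.
Row 3: 78 + 102 + 126 + 150 + 174 = 630.
Row 4: 110 + 134 + 138 + 162 + 86 = 630.
Row 5: 122 + 146 + 170 + 94 + 98 = 630.
Column 1: 154 + 166 + 78 + 110 + 122 = 630.
Column 2: 158 + 90 + 102 + 134 + 146 = 630.
Column 3: 82 + 114 + 126 + 138 + 170 = 630.
Column 4: 106 + 118 + 150 + 162 + 94 = 630.
Column 5: 130 + 142 + 174 + 86 + 98 = 630.
Main diagonal: 154 + 90 + 126 + 162 + 98 = 630.
Anti-diagonal: 130 + 118 + 126 + 134 + 122 = 630.
All lines sum to 630.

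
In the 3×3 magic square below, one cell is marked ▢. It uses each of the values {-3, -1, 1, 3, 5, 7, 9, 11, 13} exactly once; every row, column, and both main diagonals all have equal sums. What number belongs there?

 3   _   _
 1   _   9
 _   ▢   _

The 9 entries sum to 45, so each line sums to 45/3 = 15.
Row 2: 1 + 9 + ? = 15, so (2,2) = 5.
From column 1, 15 − (3 + 1) gives (3,1) = 11.
Main diagonal must total 15; the given cells sum to 8, so (3,3) = 7.
The remaining cell in anti-diagonal is (1,3) = 15 − 16 = -1.
From row 1, 15 − (3 + (-1)) gives (1,2) = 13.
From row 3, 15 − (11 + 7) gives (3,2) = -3.

-3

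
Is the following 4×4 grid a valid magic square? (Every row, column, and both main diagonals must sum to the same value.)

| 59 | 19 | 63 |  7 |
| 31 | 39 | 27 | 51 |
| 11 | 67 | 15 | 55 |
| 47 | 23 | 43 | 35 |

Row 1: 59 + 19 + 63 + 7 = 148.
Row 2: 31 + 39 + 27 + 51 = 148.
Row 3: 11 + 67 + 15 + 55 = 148.
Row 4: 47 + 23 + 43 + 35 = 148.
Column 1: 59 + 31 + 11 + 47 = 148.
Column 2: 19 + 39 + 67 + 23 = 148.
Column 3: 63 + 27 + 15 + 43 = 148.
Column 4: 7 + 51 + 55 + 35 = 148.
Main diagonal: 59 + 39 + 15 + 35 = 148.
Anti-diagonal: 7 + 27 + 67 + 47 = 148.
All lines sum to 148.

Yes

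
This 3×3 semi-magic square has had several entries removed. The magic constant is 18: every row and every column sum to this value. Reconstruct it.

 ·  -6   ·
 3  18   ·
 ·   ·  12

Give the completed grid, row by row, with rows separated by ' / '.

15 -6 9 / 3 18 -3 / 0 6 12

From row 2, 18 − (3 + 18) gives (2,3) = -3.
Using column 2: -6 + 18 + ? → (3,2) = 18 − 12 = 6.
Column 3 needs 18; the known cells sum to 9, so (1,3) = 9.
Row 1: -6 + 9 + ? = 18, so (1,1) = 15.
Using row 3: 6 + 12 + ? → (3,1) = 18 − 18 = 0.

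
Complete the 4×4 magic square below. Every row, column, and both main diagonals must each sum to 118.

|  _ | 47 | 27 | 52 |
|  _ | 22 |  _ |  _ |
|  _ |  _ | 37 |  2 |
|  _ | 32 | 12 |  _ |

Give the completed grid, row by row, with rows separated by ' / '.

-8 47 27 52 / 57 22 42 -3 / 62 17 37 2 / 7 32 12 67

Row 1 must total 118; the given cells sum to 126, so (1,1) = -8.
From column 2, 118 − (47 + 22 + 32) gives (3,2) = 17.
Using column 3: 27 + 37 + 12 + ? → (2,3) = 118 − 76 = 42.
The remaining cell in main diagonal is (4,4) = 118 − 51 = 67.
Anti-diagonal: 52 + 42 + 17 + ? = 118, so (4,1) = 7.
Row 3 must total 118; the given cells sum to 56, so (3,1) = 62.
The remaining cell in column 1 is (2,1) = 118 − 61 = 57.
Using column 4: 52 + 2 + 67 + ? → (2,4) = 118 − 121 = -3.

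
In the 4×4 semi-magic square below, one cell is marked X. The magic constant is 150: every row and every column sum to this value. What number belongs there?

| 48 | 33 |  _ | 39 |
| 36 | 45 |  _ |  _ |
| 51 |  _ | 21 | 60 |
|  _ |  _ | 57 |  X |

24

From row 1, 150 − (48 + 33 + 39) gives (1,3) = 30.
Row 3 must total 150; the given cells sum to 132, so (3,2) = 18.
Column 1 needs 150; the known cells sum to 135, so (4,1) = 15.
Column 2 must total 150; the given cells sum to 96, so (4,2) = 54.
Column 3: 30 + 21 + 57 + ? = 150, so (2,3) = 42.
From row 2, 150 − (36 + 45 + 42) gives (2,4) = 27.
Using row 4: 15 + 54 + 57 + ? → (4,4) = 150 − 126 = 24.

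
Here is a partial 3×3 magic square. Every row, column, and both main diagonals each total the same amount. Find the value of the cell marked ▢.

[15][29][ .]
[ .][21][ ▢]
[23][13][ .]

17

Column 2 is complete and sums to 63; that is the magic constant.
Using row 1: 15 + 29 + ? → (1,3) = 63 − 44 = 19.
Using row 3: 23 + 13 + ? → (3,3) = 63 − 36 = 27.
From column 1, 63 − (15 + 23) gives (2,1) = 25.
Column 3 needs 63; the known cells sum to 46, so (2,3) = 17.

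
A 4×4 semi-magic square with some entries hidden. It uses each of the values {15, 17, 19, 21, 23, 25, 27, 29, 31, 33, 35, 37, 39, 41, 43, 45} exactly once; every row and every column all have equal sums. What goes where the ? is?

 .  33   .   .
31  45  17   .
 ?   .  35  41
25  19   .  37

21

The 16 entries sum to 480, so each line sums to 480/4 = 120.
Row 2 must total 120; the given cells sum to 93, so (2,4) = 27.
The remaining cell in row 4 is (4,3) = 120 − 81 = 39.
The remaining cell in column 2 is (3,2) = 120 − 97 = 23.
From column 3, 120 − (17 + 35 + 39) gives (1,3) = 29.
The remaining cell in column 4 is (1,4) = 120 − 105 = 15.
Row 1 must total 120; the given cells sum to 77, so (1,1) = 43.
Using row 3: 23 + 35 + 41 + ? → (3,1) = 120 − 99 = 21.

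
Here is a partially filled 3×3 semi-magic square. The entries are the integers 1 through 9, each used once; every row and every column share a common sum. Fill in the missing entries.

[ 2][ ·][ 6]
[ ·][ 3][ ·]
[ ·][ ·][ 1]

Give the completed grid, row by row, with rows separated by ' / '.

2 7 6 / 4 3 8 / 9 5 1

The entries are 1 through 9, which sum to 45, so each line sums to 45/3 = 15.
From row 1, 15 − (2 + 6) gives (1,2) = 7.
Column 2: 7 + 3 + ? = 15, so (3,2) = 5.
From column 3, 15 − (6 + 1) gives (2,3) = 8.
Row 2 needs 15; the known cells sum to 11, so (2,1) = 4.
Row 3 needs 15; the known cells sum to 6, so (3,1) = 9.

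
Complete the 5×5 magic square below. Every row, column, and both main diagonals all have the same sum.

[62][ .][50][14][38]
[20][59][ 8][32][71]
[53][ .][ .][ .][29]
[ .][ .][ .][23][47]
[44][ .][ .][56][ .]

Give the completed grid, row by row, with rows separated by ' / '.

62 26 50 14 38 / 20 59 8 32 71 / 53 2 41 65 29 / 11 35 74 23 47 / 44 68 17 56 5

Row 2 is already complete: 20 + 59 + 8 + 32 + 71 = 190, so that is the magic constant.
Row 1 must total 190; the given cells sum to 164, so (1,2) = 26.
Column 1 needs 190; the known cells sum to 179, so (4,1) = 11.
The remaining cell in column 4 is (3,4) = 190 − 125 = 65.
The remaining cell in column 5 is (5,5) = 190 − 185 = 5.
Main diagonal must total 190; the given cells sum to 149, so (3,3) = 41.
Anti-diagonal: 38 + 32 + 41 + 44 + ? = 190, so (4,2) = 35.
Row 3 needs 190; the known cells sum to 188, so (3,2) = 2.
From row 4, 190 − (11 + 35 + 23 + 47) gives (4,3) = 74.
Column 2: 26 + 59 + 2 + 35 + ? = 190, so (5,2) = 68.
Column 3 needs 190; the known cells sum to 173, so (5,3) = 17.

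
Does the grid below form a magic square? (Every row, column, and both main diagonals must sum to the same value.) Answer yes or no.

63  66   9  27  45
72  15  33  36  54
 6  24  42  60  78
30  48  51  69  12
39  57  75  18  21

Row 1: 63 + 66 + 9 + 27 + 45 = 210.
Row 2: 72 + 15 + 33 + 36 + 54 = 210.
Row 3: 6 + 24 + 42 + 60 + 78 = 210.
Row 4: 30 + 48 + 51 + 69 + 12 = 210.
Row 5: 39 + 57 + 75 + 18 + 21 = 210.
Column 1: 63 + 72 + 6 + 30 + 39 = 210.
Column 2: 66 + 15 + 24 + 48 + 57 = 210.
Column 3: 9 + 33 + 42 + 51 + 75 = 210.
Column 4: 27 + 36 + 60 + 69 + 18 = 210.
Column 5: 45 + 54 + 78 + 12 + 21 = 210.
Main diagonal: 63 + 15 + 42 + 69 + 21 = 210.
Anti-diagonal: 45 + 36 + 42 + 48 + 39 = 210.
All lines sum to 210.

Yes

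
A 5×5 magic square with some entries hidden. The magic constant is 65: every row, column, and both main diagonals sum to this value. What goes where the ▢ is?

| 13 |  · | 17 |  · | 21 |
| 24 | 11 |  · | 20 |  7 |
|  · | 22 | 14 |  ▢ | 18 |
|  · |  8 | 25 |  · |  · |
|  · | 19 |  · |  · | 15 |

1

Row 2 must total 65; the given cells sum to 62, so (2,3) = 3.
Column 2: 11 + 22 + 8 + 19 + ? = 65, so (1,2) = 5.
From column 3, 65 − (17 + 3 + 14 + 25) gives (5,3) = 6.
The remaining cell in column 5 is (4,5) = 65 − 61 = 4.
Main diagonal must total 65; the given cells sum to 53, so (4,4) = 12.
Anti-diagonal needs 65; the known cells sum to 63, so (5,1) = 2.
Row 1 must total 65; the given cells sum to 56, so (1,4) = 9.
Using row 4: 8 + 25 + 12 + 4 + ? → (4,1) = 65 − 49 = 16.
From row 5, 65 − (2 + 19 + 6 + 15) gives (5,4) = 23.
The remaining cell in column 1 is (3,1) = 65 − 55 = 10.
Column 4 must total 65; the given cells sum to 64, so (3,4) = 1.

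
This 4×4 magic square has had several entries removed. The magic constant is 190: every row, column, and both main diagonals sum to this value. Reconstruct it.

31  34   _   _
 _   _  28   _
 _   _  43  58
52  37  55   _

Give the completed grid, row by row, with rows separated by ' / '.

31 34 64 61 / 67 70 28 25 / 40 49 43 58 / 52 37 55 46

From row 4, 190 − (52 + 37 + 55) gives (4,4) = 46.
The remaining cell in column 3 is (1,3) = 190 − 126 = 64.
Using main diagonal: 31 + 43 + 46 + ? → (2,2) = 190 − 120 = 70.
The remaining cell in row 1 is (1,4) = 190 − 129 = 61.
Column 2 needs 190; the known cells sum to 141, so (3,2) = 49.
Column 4: 61 + 58 + 46 + ? = 190, so (2,4) = 25.
Row 2 needs 190; the known cells sum to 123, so (2,1) = 67.
Using row 3: 49 + 43 + 58 + ? → (3,1) = 190 − 150 = 40.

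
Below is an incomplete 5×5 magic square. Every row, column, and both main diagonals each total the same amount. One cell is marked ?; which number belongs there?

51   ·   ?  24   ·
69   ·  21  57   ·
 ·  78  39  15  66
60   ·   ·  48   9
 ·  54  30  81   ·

Column 4 is complete and sums to 225; that is the magic constant.
Row 3: 78 + 39 + 15 + 66 + ? = 225, so (3,1) = 27.
Column 1 needs 225; the known cells sum to 207, so (5,1) = 18.
Row 5 needs 225; the known cells sum to 183, so (5,5) = 42.
From main diagonal, 225 − (51 + 39 + 48 + 42) gives (2,2) = 45.
The remaining cell in row 2 is (2,5) = 225 − 192 = 33.
From column 5, 225 − (33 + 66 + 9 + 42) gives (1,5) = 75.
From anti-diagonal, 225 − (75 + 57 + 39 + 18) gives (4,2) = 36.
Row 4: 60 + 36 + 48 + 9 + ? = 225, so (4,3) = 72.
Column 2 must total 225; the given cells sum to 213, so (1,2) = 12.
From column 3, 225 − (21 + 39 + 72 + 30) gives (1,3) = 63.

63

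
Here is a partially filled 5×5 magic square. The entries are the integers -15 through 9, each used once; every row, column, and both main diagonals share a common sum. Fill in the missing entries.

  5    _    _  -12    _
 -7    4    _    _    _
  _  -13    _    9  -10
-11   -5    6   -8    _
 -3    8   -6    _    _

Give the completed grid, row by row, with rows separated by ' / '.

5 -9 2 -12 -1 / -7 4 -15 -4 7 / 1 -13 -2 9 -10 / -11 -5 6 -8 3 / -3 8 -6 0 -14

The entries are -15 through 9, which sum to -75, so each line sums to -75/5 = -15.
Using row 4: -11 + (-5) + 6 + (-8) + ? → (4,5) = -15 − (-18) = 3.
The remaining cell in column 1 is (3,1) = -15 − (-16) = 1.
Using column 2: 4 + (-13) + (-5) + 8 + ? → (1,2) = -15 − (-6) = -9.
Row 3 must total -15; the given cells sum to -13, so (3,3) = -2.
The remaining cell in main diagonal is (5,5) = -15 − (-1) = -14.
Row 5 must total -15; the given cells sum to -15, so (5,4) = 0.
Column 4: -12 + 9 + (-8) + 0 + ? = -15, so (2,4) = -4.
Anti-diagonal must total -15; the given cells sum to -14, so (1,5) = -1.
From row 1, -15 − (5 + (-9) + (-12) + (-1)) gives (1,3) = 2.
Column 3 needs -15; the known cells sum to 0, so (2,3) = -15.
The remaining cell in column 5 is (2,5) = -15 − (-22) = 7.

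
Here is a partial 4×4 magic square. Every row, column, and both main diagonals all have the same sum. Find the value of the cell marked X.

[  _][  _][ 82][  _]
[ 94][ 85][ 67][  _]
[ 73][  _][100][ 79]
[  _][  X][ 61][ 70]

Column 3 is complete and sums to 310; that is the magic constant.
Using row 2: 94 + 85 + 67 + ? → (2,4) = 310 − 246 = 64.
The remaining cell in row 3 is (3,2) = 310 − 252 = 58.
Column 4 needs 310; the known cells sum to 213, so (1,4) = 97.
Using main diagonal: 85 + 100 + 70 + ? → (1,1) = 310 − 255 = 55.
Anti-diagonal must total 310; the given cells sum to 222, so (4,1) = 88.
The remaining cell in row 1 is (1,2) = 310 − 234 = 76.
Row 4 must total 310; the given cells sum to 219, so (4,2) = 91.

91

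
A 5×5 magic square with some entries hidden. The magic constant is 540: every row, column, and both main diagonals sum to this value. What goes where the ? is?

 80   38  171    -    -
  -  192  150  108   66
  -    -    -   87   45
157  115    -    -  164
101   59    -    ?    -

Row 2 must total 540; the given cells sum to 516, so (2,1) = 24.
Column 1 needs 540; the known cells sum to 362, so (3,1) = 178.
The remaining cell in column 2 is (3,2) = 540 − 404 = 136.
The remaining cell in row 3 is (3,3) = 540 − 446 = 94.
The remaining cell in anti-diagonal is (1,5) = 540 − 418 = 122.
Using row 1: 80 + 38 + 171 + 122 + ? → (1,4) = 540 − 411 = 129.
Column 5 must total 540; the given cells sum to 397, so (5,5) = 143.
The remaining cell in main diagonal is (4,4) = 540 − 509 = 31.
Row 4 needs 540; the known cells sum to 467, so (4,3) = 73.
Column 3: 171 + 150 + 94 + 73 + ? = 540, so (5,3) = 52.
Column 4 must total 540; the given cells sum to 355, so (5,4) = 185.

185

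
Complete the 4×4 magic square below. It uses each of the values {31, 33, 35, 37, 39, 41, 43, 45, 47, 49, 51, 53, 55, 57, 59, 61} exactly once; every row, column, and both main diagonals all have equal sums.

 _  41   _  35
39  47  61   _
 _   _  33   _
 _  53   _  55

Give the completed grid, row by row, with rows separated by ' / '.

49 41 59 35 / 39 47 61 37 / 51 43 33 57 / 45 53 31 55

The 16 entries sum to 736, so each line sums to 736/4 = 184.
Using row 2: 39 + 47 + 61 + ? → (2,4) = 184 − 147 = 37.
From column 2, 184 − (41 + 47 + 53) gives (3,2) = 43.
The remaining cell in column 4 is (3,4) = 184 − 127 = 57.
Using main diagonal: 47 + 33 + 55 + ? → (1,1) = 184 − 135 = 49.
The remaining cell in anti-diagonal is (4,1) = 184 − 139 = 45.
Row 1 needs 184; the known cells sum to 125, so (1,3) = 59.
Row 3 must total 184; the given cells sum to 133, so (3,1) = 51.
Row 4 needs 184; the known cells sum to 153, so (4,3) = 31.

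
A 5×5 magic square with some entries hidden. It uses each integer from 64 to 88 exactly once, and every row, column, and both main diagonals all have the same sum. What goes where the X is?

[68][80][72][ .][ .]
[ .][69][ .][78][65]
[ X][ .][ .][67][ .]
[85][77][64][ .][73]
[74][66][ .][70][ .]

71

The entries are 64 through 88, which sum to 1900, so each line sums to 1900/5 = 380.
The remaining cell in row 4 is (4,4) = 380 − 299 = 81.
The remaining cell in column 2 is (3,2) = 380 − 292 = 88.
The remaining cell in column 4 is (1,4) = 380 − 296 = 84.
Row 1: 68 + 80 + 72 + 84 + ? = 380, so (1,5) = 76.
Using anti-diagonal: 76 + 78 + 77 + 74 + ? → (3,3) = 380 − 305 = 75.
Using main diagonal: 68 + 69 + 75 + 81 + ? → (5,5) = 380 − 293 = 87.
From row 5, 380 − (74 + 66 + 70 + 87) gives (5,3) = 83.
Using column 3: 72 + 75 + 64 + 83 + ? → (2,3) = 380 − 294 = 86.
Column 5: 76 + 65 + 73 + 87 + ? = 380, so (3,5) = 79.
Using row 2: 69 + 86 + 78 + 65 + ? → (2,1) = 380 − 298 = 82.
Using row 3: 88 + 75 + 67 + 79 + ? → (3,1) = 380 − 309 = 71.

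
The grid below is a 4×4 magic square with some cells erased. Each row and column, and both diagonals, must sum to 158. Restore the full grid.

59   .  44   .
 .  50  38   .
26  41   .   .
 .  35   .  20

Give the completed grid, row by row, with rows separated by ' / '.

59 32 44 23 / 17 50 38 53 / 26 41 29 62 / 56 35 47 20

Column 2 must total 158; the given cells sum to 126, so (1,2) = 32.
Main diagonal needs 158; the known cells sum to 129, so (3,3) = 29.
Row 1 must total 158; the given cells sum to 135, so (1,4) = 23.
Row 3 must total 158; the given cells sum to 96, so (3,4) = 62.
Column 3 must total 158; the given cells sum to 111, so (4,3) = 47.
From column 4, 158 − (23 + 62 + 20) gives (2,4) = 53.
The remaining cell in anti-diagonal is (4,1) = 158 − 102 = 56.
Row 2 needs 158; the known cells sum to 141, so (2,1) = 17.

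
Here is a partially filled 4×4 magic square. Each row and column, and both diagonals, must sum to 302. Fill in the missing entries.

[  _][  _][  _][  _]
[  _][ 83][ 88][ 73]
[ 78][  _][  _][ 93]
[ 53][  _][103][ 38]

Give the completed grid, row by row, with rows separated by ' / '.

From row 2, 302 − (83 + 88 + 73) gives (2,1) = 58.
Row 4: 53 + 103 + 38 + ? = 302, so (4,2) = 108.
The remaining cell in column 1 is (1,1) = 302 − 189 = 113.
From column 4, 302 − (73 + 93 + 38) gives (1,4) = 98.
Main diagonal must total 302; the given cells sum to 234, so (3,3) = 68.
The remaining cell in anti-diagonal is (3,2) = 302 − 239 = 63.
Using column 2: 83 + 63 + 108 + ? → (1,2) = 302 − 254 = 48.
Using column 3: 88 + 68 + 103 + ? → (1,3) = 302 − 259 = 43.

113 48 43 98 / 58 83 88 73 / 78 63 68 93 / 53 108 103 38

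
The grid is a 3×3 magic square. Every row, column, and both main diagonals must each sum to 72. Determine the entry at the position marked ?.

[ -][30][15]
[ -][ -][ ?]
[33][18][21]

Row 1 must total 72; the given cells sum to 45, so (1,1) = 27.
From column 1, 72 − (27 + 33) gives (2,1) = 12.
Column 2: 30 + 18 + ? = 72, so (2,2) = 24.
Column 3: 15 + 21 + ? = 72, so (2,3) = 36.

36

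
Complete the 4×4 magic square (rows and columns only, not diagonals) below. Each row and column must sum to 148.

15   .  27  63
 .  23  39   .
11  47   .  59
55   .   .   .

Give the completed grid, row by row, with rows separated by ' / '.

15 43 27 63 / 67 23 39 19 / 11 47 31 59 / 55 35 51 7

Row 1 needs 148; the known cells sum to 105, so (1,2) = 43.
The remaining cell in row 3 is (3,3) = 148 − 117 = 31.
The remaining cell in column 1 is (2,1) = 148 − 81 = 67.
Column 2 must total 148; the given cells sum to 113, so (4,2) = 35.
Column 3 needs 148; the known cells sum to 97, so (4,3) = 51.
Using row 2: 67 + 23 + 39 + ? → (2,4) = 148 − 129 = 19.
Row 4: 55 + 35 + 51 + ? = 148, so (4,4) = 7.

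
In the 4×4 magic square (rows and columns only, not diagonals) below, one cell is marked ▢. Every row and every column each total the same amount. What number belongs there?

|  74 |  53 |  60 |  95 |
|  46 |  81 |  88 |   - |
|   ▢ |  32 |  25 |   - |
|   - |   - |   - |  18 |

123

Row 1 is complete and sums to 282; that is the magic constant.
Row 2 must total 282; the given cells sum to 215, so (2,4) = 67.
Column 2 must total 282; the given cells sum to 166, so (4,2) = 116.
Column 3 must total 282; the given cells sum to 173, so (4,3) = 109.
The remaining cell in column 4 is (3,4) = 282 − 180 = 102.
Using row 3: 32 + 25 + 102 + ? → (3,1) = 282 − 159 = 123.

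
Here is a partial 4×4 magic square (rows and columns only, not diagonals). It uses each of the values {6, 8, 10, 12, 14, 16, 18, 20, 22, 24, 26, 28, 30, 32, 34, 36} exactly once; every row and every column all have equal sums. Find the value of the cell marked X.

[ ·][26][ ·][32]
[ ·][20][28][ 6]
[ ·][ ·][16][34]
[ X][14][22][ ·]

The 16 entries sum to 336, so each line sums to 336/4 = 84.
The remaining cell in row 2 is (2,1) = 84 − 54 = 30.
Column 2 needs 84; the known cells sum to 60, so (3,2) = 24.
The remaining cell in column 3 is (1,3) = 84 − 66 = 18.
Column 4 needs 84; the known cells sum to 72, so (4,4) = 12.
From row 1, 84 − (26 + 18 + 32) gives (1,1) = 8.
Row 3 needs 84; the known cells sum to 74, so (3,1) = 10.
Using row 4: 14 + 22 + 12 + ? → (4,1) = 84 − 48 = 36.

36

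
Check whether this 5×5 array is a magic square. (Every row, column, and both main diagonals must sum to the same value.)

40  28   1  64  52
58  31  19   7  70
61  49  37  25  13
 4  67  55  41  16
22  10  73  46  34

Row 1: 40 + 28 + 1 + 64 + 52 = 185.
Row 2: 58 + 31 + 19 + 7 + 70 = 185.
Row 3: 61 + 49 + 37 + 25 + 13 = 185.
Row 4: 4 + 67 + 55 + 41 + 16 = 183.
Row 5: 22 + 10 + 73 + 46 + 34 = 185.
Column 1: 40 + 58 + 61 + 4 + 22 = 185.
Column 2: 28 + 31 + 49 + 67 + 10 = 185.
Column 3: 1 + 19 + 37 + 55 + 73 = 185.
Column 4: 64 + 7 + 25 + 41 + 46 = 183.
Column 5: 52 + 70 + 13 + 16 + 34 = 185.
Main diagonal: 40 + 31 + 37 + 41 + 34 = 183.
Anti-diagonal: 52 + 7 + 37 + 67 + 22 = 185.

No — row 4 sums to 183 but anti-diagonal sums to 185.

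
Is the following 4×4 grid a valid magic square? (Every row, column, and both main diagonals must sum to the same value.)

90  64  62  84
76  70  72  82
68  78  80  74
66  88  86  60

Row 1: 90 + 64 + 62 + 84 = 300.
Row 2: 76 + 70 + 72 + 82 = 300.
Row 3: 68 + 78 + 80 + 74 = 300.
Row 4: 66 + 88 + 86 + 60 = 300.
Column 1: 90 + 76 + 68 + 66 = 300.
Column 2: 64 + 70 + 78 + 88 = 300.
Column 3: 62 + 72 + 80 + 86 = 300.
Column 4: 84 + 82 + 74 + 60 = 300.
Main diagonal: 90 + 70 + 80 + 60 = 300.
Anti-diagonal: 84 + 72 + 78 + 66 = 300.
All lines sum to 300.

Yes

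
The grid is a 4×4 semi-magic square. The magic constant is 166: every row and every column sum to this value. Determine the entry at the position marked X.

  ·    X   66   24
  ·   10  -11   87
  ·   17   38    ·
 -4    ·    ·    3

45

The remaining cell in row 2 is (2,1) = 166 − 86 = 80.
Column 3: 66 + (-11) + 38 + ? = 166, so (4,3) = 73.
From column 4, 166 − (24 + 87 + 3) gives (3,4) = 52.
Using row 3: 17 + 38 + 52 + ? → (3,1) = 166 − 107 = 59.
Using row 4: -4 + 73 + 3 + ? → (4,2) = 166 − 72 = 94.
From column 1, 166 − (80 + 59 + (-4)) gives (1,1) = 31.
Column 2 needs 166; the known cells sum to 121, so (1,2) = 45.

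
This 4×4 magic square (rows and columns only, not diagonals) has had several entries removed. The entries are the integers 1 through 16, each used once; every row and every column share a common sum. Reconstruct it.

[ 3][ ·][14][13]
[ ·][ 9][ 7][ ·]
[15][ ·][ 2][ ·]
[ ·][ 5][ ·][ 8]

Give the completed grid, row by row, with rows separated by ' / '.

3 4 14 13 / 6 9 7 12 / 15 16 2 1 / 10 5 11 8

The entries are 1 through 16, which sum to 136, so each line sums to 136/4 = 34.
The remaining cell in row 1 is (1,2) = 34 − 30 = 4.
Column 2: 4 + 9 + 5 + ? = 34, so (3,2) = 16.
Using column 3: 14 + 7 + 2 + ? → (4,3) = 34 − 23 = 11.
From row 3, 34 − (15 + 16 + 2) gives (3,4) = 1.
Row 4: 5 + 11 + 8 + ? = 34, so (4,1) = 10.
Using column 1: 3 + 15 + 10 + ? → (2,1) = 34 − 28 = 6.
Column 4 needs 34; the known cells sum to 22, so (2,4) = 12.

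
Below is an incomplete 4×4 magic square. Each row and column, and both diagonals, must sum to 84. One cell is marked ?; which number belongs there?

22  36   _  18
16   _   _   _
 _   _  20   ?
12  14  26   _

Row 1 needs 84; the known cells sum to 76, so (1,3) = 8.
Using row 4: 12 + 14 + 26 + ? → (4,4) = 84 − 52 = 32.
From column 1, 84 − (22 + 16 + 12) gives (3,1) = 34.
Column 3 needs 84; the known cells sum to 54, so (2,3) = 30.
From main diagonal, 84 − (22 + 20 + 32) gives (2,2) = 10.
Anti-diagonal: 18 + 30 + 12 + ? = 84, so (3,2) = 24.
Row 2 needs 84; the known cells sum to 56, so (2,4) = 28.
The remaining cell in row 3 is (3,4) = 84 − 78 = 6.

6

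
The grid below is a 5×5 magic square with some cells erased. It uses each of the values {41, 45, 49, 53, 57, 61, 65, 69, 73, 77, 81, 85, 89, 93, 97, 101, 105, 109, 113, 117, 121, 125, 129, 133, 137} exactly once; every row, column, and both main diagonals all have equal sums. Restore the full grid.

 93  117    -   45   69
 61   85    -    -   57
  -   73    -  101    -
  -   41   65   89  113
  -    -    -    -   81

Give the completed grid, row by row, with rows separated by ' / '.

93 117 121 45 69 / 61 85 109 133 57 / 49 73 97 101 125 / 137 41 65 89 113 / 105 129 53 77 81

The 25 entries sum to 2225, so each line sums to 2225/5 = 445.
The remaining cell in row 1 is (1,3) = 445 − 324 = 121.
Row 4 needs 445; the known cells sum to 308, so (4,1) = 137.
Column 2: 117 + 85 + 73 + 41 + ? = 445, so (5,2) = 129.
Column 5: 69 + 57 + 113 + 81 + ? = 445, so (3,5) = 125.
Main diagonal must total 445; the given cells sum to 348, so (3,3) = 97.
The remaining cell in row 3 is (3,1) = 445 − 396 = 49.
Using column 1: 93 + 61 + 49 + 137 + ? → (5,1) = 445 − 340 = 105.
Using anti-diagonal: 69 + 97 + 41 + 105 + ? → (2,4) = 445 − 312 = 133.
The remaining cell in row 2 is (2,3) = 445 − 336 = 109.
Column 3 must total 445; the given cells sum to 392, so (5,3) = 53.
From column 4, 445 − (45 + 133 + 101 + 89) gives (5,4) = 77.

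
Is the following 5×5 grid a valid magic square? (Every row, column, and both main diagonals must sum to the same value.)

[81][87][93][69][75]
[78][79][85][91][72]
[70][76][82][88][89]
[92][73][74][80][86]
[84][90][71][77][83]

Yes

Row 1: 81 + 87 + 93 + 69 + 75 = 405.
Row 2: 78 + 79 + 85 + 91 + 72 = 405.
Row 3: 70 + 76 + 82 + 88 + 89 = 405.
Row 4: 92 + 73 + 74 + 80 + 86 = 405.
Row 5: 84 + 90 + 71 + 77 + 83 = 405.
Column 1: 81 + 78 + 70 + 92 + 84 = 405.
Column 2: 87 + 79 + 76 + 73 + 90 = 405.
Column 3: 93 + 85 + 82 + 74 + 71 = 405.
Column 4: 69 + 91 + 88 + 80 + 77 = 405.
Column 5: 75 + 72 + 89 + 86 + 83 = 405.
Main diagonal: 81 + 79 + 82 + 80 + 83 = 405.
Anti-diagonal: 75 + 91 + 82 + 73 + 84 = 405.
All lines sum to 405.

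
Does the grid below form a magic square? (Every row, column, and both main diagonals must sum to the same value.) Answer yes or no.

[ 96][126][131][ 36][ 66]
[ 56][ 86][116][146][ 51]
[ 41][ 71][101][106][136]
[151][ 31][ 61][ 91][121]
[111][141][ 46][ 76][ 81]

Row 1: 96 + 126 + 131 + 36 + 66 = 455.
Row 2: 56 + 86 + 116 + 146 + 51 = 455.
Row 3: 41 + 71 + 101 + 106 + 136 = 455.
Row 4: 151 + 31 + 61 + 91 + 121 = 455.
Row 5: 111 + 141 + 46 + 76 + 81 = 455.
Column 1: 96 + 56 + 41 + 151 + 111 = 455.
Column 2: 126 + 86 + 71 + 31 + 141 = 455.
Column 3: 131 + 116 + 101 + 61 + 46 = 455.
Column 4: 36 + 146 + 106 + 91 + 76 = 455.
Column 5: 66 + 51 + 136 + 121 + 81 = 455.
Main diagonal: 96 + 86 + 101 + 91 + 81 = 455.
Anti-diagonal: 66 + 146 + 101 + 31 + 111 = 455.
All lines sum to 455.

Yes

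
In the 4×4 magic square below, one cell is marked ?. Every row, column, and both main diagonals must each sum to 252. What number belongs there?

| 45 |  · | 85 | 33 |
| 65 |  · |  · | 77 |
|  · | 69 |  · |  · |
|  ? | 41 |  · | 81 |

93

The remaining cell in row 1 is (1,2) = 252 − 163 = 89.
Column 2 must total 252; the given cells sum to 199, so (2,2) = 53.
Column 4 must total 252; the given cells sum to 191, so (3,4) = 61.
Main diagonal: 45 + 53 + 81 + ? = 252, so (3,3) = 73.
From row 2, 252 − (65 + 53 + 77) gives (2,3) = 57.
Row 3 needs 252; the known cells sum to 203, so (3,1) = 49.
Column 1: 45 + 65 + 49 + ? = 252, so (4,1) = 93.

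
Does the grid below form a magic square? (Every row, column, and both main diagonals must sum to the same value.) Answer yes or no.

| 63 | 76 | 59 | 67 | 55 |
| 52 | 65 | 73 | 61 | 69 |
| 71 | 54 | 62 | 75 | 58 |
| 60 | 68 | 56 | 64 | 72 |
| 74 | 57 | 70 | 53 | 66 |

Row 1: 63 + 76 + 59 + 67 + 55 = 320.
Row 2: 52 + 65 + 73 + 61 + 69 = 320.
Row 3: 71 + 54 + 62 + 75 + 58 = 320.
Row 4: 60 + 68 + 56 + 64 + 72 = 320.
Row 5: 74 + 57 + 70 + 53 + 66 = 320.
Column 1: 63 + 52 + 71 + 60 + 74 = 320.
Column 2: 76 + 65 + 54 + 68 + 57 = 320.
Column 3: 59 + 73 + 62 + 56 + 70 = 320.
Column 4: 67 + 61 + 75 + 64 + 53 = 320.
Column 5: 55 + 69 + 58 + 72 + 66 = 320.
Main diagonal: 63 + 65 + 62 + 64 + 66 = 320.
Anti-diagonal: 55 + 61 + 62 + 68 + 74 = 320.
All lines sum to 320.

Yes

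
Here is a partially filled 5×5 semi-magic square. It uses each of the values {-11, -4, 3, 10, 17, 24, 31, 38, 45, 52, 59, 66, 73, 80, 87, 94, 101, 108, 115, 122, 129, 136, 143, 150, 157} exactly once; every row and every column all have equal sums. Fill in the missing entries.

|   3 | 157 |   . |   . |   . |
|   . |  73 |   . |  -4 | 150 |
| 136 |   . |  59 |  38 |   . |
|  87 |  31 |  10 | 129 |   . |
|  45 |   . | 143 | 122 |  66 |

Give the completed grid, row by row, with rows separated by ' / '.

3 157 101 80 24 / 94 73 52 -4 150 / 136 115 59 38 17 / 87 31 10 129 108 / 45 -11 143 122 66

The 25 entries sum to 1825, so each line sums to 1825/5 = 365.
Row 4 must total 365; the given cells sum to 257, so (4,5) = 108.
From row 5, 365 − (45 + 143 + 122 + 66) gives (5,2) = -11.
Column 1 needs 365; the known cells sum to 271, so (2,1) = 94.
Column 2: 157 + 73 + 31 + (-11) + ? = 365, so (3,2) = 115.
Column 4 must total 365; the given cells sum to 285, so (1,4) = 80.
The remaining cell in row 2 is (2,3) = 365 − 313 = 52.
The remaining cell in row 3 is (3,5) = 365 − 348 = 17.
The remaining cell in column 3 is (1,3) = 365 − 264 = 101.
Column 5 needs 365; the known cells sum to 341, so (1,5) = 24.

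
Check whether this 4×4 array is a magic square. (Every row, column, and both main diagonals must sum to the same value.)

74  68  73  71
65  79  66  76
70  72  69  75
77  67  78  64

Yes

Row 1: 74 + 68 + 73 + 71 = 286.
Row 2: 65 + 79 + 66 + 76 = 286.
Row 3: 70 + 72 + 69 + 75 = 286.
Row 4: 77 + 67 + 78 + 64 = 286.
Column 1: 74 + 65 + 70 + 77 = 286.
Column 2: 68 + 79 + 72 + 67 = 286.
Column 3: 73 + 66 + 69 + 78 = 286.
Column 4: 71 + 76 + 75 + 64 = 286.
Main diagonal: 74 + 79 + 69 + 64 = 286.
Anti-diagonal: 71 + 66 + 72 + 77 = 286.
All lines sum to 286.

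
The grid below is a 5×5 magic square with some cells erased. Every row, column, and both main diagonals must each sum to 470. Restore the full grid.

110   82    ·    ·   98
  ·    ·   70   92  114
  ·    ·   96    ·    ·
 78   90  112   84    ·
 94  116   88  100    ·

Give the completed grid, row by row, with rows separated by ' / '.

110 82 104 76 98 / 86 108 70 92 114 / 102 74 96 118 80 / 78 90 112 84 106 / 94 116 88 100 72

The remaining cell in row 4 is (4,5) = 470 − 364 = 106.
Using row 5: 94 + 116 + 88 + 100 + ? → (5,5) = 470 − 398 = 72.
From column 3, 470 − (70 + 96 + 112 + 88) gives (1,3) = 104.
Using column 5: 98 + 114 + 106 + 72 + ? → (3,5) = 470 − 390 = 80.
The remaining cell in main diagonal is (2,2) = 470 − 362 = 108.
From row 1, 470 − (110 + 82 + 104 + 98) gives (1,4) = 76.
From row 2, 470 − (108 + 70 + 92 + 114) gives (2,1) = 86.
Column 1 must total 470; the given cells sum to 368, so (3,1) = 102.
Column 2 must total 470; the given cells sum to 396, so (3,2) = 74.
From column 4, 470 − (76 + 92 + 84 + 100) gives (3,4) = 118.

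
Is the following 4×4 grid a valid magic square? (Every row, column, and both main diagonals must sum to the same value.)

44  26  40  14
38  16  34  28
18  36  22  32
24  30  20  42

Row 1: 44 + 26 + 40 + 14 = 124.
Row 2: 38 + 16 + 34 + 28 = 116.
Row 3: 18 + 36 + 22 + 32 = 108.
Row 4: 24 + 30 + 20 + 42 = 116.
Column 1: 44 + 38 + 18 + 24 = 124.
Column 2: 26 + 16 + 36 + 30 = 108.
Column 3: 40 + 34 + 22 + 20 = 116.
Column 4: 14 + 28 + 32 + 42 = 116.
Main diagonal: 44 + 16 + 22 + 42 = 124.
Anti-diagonal: 14 + 34 + 36 + 24 = 108.

No — main diagonal sums to 124 but row 2 sums to 116.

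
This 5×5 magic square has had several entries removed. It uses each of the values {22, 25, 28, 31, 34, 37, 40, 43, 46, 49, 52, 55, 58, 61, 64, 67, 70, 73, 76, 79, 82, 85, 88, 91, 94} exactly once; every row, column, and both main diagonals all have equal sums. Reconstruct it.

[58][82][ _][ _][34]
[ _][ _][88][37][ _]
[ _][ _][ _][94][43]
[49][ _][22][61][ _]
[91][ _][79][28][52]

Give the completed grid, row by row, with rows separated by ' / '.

58 82 46 70 34 / 25 64 88 37 76 / 67 31 55 94 43 / 49 73 22 61 85 / 91 40 79 28 52

The 25 entries sum to 1450, so each line sums to 1450/5 = 290.
The remaining cell in row 5 is (5,2) = 290 − 250 = 40.
Column 4: 37 + 94 + 61 + 28 + ? = 290, so (1,4) = 70.
From row 1, 290 − (58 + 82 + 70 + 34) gives (1,3) = 46.
Column 3: 46 + 88 + 22 + 79 + ? = 290, so (3,3) = 55.
Main diagonal needs 290; the known cells sum to 226, so (2,2) = 64.
Using anti-diagonal: 34 + 37 + 55 + 91 + ? → (4,2) = 290 − 217 = 73.
Row 4 must total 290; the given cells sum to 205, so (4,5) = 85.
Column 2 must total 290; the given cells sum to 259, so (3,2) = 31.
Column 5 needs 290; the known cells sum to 214, so (2,5) = 76.
The remaining cell in row 2 is (2,1) = 290 − 265 = 25.
Row 3 needs 290; the known cells sum to 223, so (3,1) = 67.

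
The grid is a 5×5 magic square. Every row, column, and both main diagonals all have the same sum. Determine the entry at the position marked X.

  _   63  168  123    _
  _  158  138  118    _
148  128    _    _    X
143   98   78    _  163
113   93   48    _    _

68

Column 2 is complete and sums to 540; that is the magic constant.
Row 4 needs 540; the known cells sum to 482, so (4,4) = 58.
Column 3 needs 540; the known cells sum to 432, so (3,3) = 108.
From anti-diagonal, 540 − (118 + 108 + 98 + 113) gives (1,5) = 103.
Row 1: 63 + 168 + 123 + 103 + ? = 540, so (1,1) = 83.
The remaining cell in column 1 is (2,1) = 540 − 487 = 53.
Using main diagonal: 83 + 158 + 108 + 58 + ? → (5,5) = 540 − 407 = 133.
Row 2 needs 540; the known cells sum to 467, so (2,5) = 73.
The remaining cell in row 5 is (5,4) = 540 − 387 = 153.
Column 4: 123 + 118 + 58 + 153 + ? = 540, so (3,4) = 88.
Column 5 needs 540; the known cells sum to 472, so (3,5) = 68.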